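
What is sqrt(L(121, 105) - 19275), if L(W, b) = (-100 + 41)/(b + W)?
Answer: I*sqrt(984503234)/226 ≈ 138.84*I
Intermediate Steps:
L(W, b) = -59/(W + b)
sqrt(L(121, 105) - 19275) = sqrt(-59/(121 + 105) - 19275) = sqrt(-59/226 - 19275) = sqrt(-4356209/226) = I*sqrt(984503234)/226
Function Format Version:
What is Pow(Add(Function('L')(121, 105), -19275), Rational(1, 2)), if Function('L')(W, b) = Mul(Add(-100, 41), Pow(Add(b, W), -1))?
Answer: Mul(Rational(1, 226), I, Pow(984503234, Rational(1, 2))) ≈ Mul(138.84, I)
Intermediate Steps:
Function('L')(W, b) = Mul(-59, Pow(Add(W, b), -1))
Pow(Add(Function('L')(121, 105), -19275), Rational(1, 2)) = Pow(Add(Mul(-59, Pow(Add(121, 105), -1)), -19275), Rational(1, 2)) = Pow(Add(Mul(-59, Pow(226, -1)), -19275), Rational(1, 2)) = Pow(Add(Mul(-59, Rational(1, 226)), -19275), Rational(1, 2)) = Pow(Add(Rational(-59, 226), -19275), Rational(1, 2)) = Pow(Rational(-4356209, 226), Rational(1, 2)) = Mul(Rational(1, 226), I, Pow(984503234, Rational(1, 2)))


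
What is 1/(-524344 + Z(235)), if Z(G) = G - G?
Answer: -1/524344 ≈ -1.9071e-6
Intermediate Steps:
Z(G) = 0
1/(-524344 + Z(235)) = 1/(-524344 + 0) = 1/(-524344) = -1/524344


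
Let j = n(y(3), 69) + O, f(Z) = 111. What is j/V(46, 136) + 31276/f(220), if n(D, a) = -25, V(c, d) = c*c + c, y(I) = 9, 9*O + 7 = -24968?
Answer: 33653956/119991 ≈ 280.47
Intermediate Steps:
O = -2775 (O = -7/9 + (1/9)*(-24968) = -7/9 - 24968/9 = -2775)
V(c, d) = c + c**2 (V(c, d) = c**2 + c = c + c**2)
j = -2800 (j = -25 - 2775 = -2800)
j/V(46, 136) + 31276/f(220) = -2800*1/(46*(1 + 46)) + 31276/111 = -2800/(46*47) + 31276*(1/111) = -2800/2162 + 31276/111 = -2800*1/2162 + 31276/111 = -1400/1081 + 31276/111 = 33653956/119991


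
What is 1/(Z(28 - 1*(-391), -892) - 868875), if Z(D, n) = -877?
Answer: -1/869752 ≈ -1.1498e-6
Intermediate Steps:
1/(Z(28 - 1*(-391), -892) - 868875) = 1/(-877 - 868875) = 1/(-869752) = -1/869752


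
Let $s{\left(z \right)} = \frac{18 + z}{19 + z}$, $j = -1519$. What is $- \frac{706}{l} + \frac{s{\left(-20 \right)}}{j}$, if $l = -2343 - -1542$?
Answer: $\frac{1070812}{1216719} \approx 0.88008$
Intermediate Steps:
$l = -801$ ($l = -2343 + 1542 = -801$)
$s{\left(z \right)} = \frac{18 + z}{19 + z}$
$- \frac{706}{l} + \frac{s{\left(-20 \right)}}{j} = - \frac{706}{-801} + \frac{\frac{1}{19 - 20} \left(18 - 20\right)}{-1519} = \left(-706\right) \left(- \frac{1}{801}\right) + \frac{1}{-1} \left(-2\right) \left(- \frac{1}{1519}\right) = \frac{706}{801} + \left(-1\right) \left(-2\right) \left(- \frac{1}{1519}\right) = \frac{706}{801} + 2 \left(- \frac{1}{1519}\right) = \frac{706}{801} - \frac{2}{1519} = \frac{1070812}{1216719}$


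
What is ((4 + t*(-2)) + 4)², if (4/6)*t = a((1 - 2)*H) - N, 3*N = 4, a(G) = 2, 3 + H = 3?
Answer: 36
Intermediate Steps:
H = 0 (H = -3 + 3 = 0)
N = 4/3 (N = (⅓)*4 = 4/3 ≈ 1.3333)
t = 1 (t = 3*(2 - 1*4/3)/2 = 3*(2 - 4/3)/2 = (3/2)*(⅔) = 1)
((4 + t*(-2)) + 4)² = ((4 + 1*(-2)) + 4)² = ((4 - 2) + 4)² = (2 + 4)² = 6² = 36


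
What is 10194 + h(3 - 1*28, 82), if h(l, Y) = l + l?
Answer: 10144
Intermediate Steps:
h(l, Y) = 2*l
10194 + h(3 - 1*28, 82) = 10194 + 2*(3 - 1*28) = 10194 + 2*(3 - 28) = 10194 + 2*(-25) = 10194 - 50 = 10144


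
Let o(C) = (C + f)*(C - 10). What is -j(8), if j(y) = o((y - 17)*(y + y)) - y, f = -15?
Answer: -24478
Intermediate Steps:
o(C) = (-15 + C)*(-10 + C) (o(C) = (C - 15)*(C - 10) = (-15 + C)*(-10 + C))
j(y) = 150 - y - 50*y*(-17 + y) + 4*y²*(-17 + y)² (j(y) = (150 + ((y - 17)*(y + y))² - 25*(y - 17)*(y + y)) - y = (150 + ((-17 + y)*(2*y))² - 25*(-17 + y)*2*y) - y = (150 + (2*y*(-17 + y))² - 50*y*(-17 + y)) - y = (150 + 4*y²*(-17 + y)² - 50*y*(-17 + y)) - y = (150 - 50*y*(-17 + y) + 4*y²*(-17 + y)²) - y = 150 - y - 50*y*(-17 + y) + 4*y²*(-17 + y)²)
-j(8) = -(150 - 1*8 - 50*8*(-17 + 8) + 4*8²*(-17 + 8)²) = -(150 - 8 - 50*8*(-9) + 4*64*(-9)²) = -(150 - 8 + 3600 + 4*64*81) = -(150 - 8 + 3600 + 20736) = -1*24478 = -24478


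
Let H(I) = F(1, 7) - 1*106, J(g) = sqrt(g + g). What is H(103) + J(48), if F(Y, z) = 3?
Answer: -103 + 4*sqrt(6) ≈ -93.202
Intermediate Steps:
J(g) = sqrt(2)*sqrt(g) (J(g) = sqrt(2*g) = sqrt(2)*sqrt(g))
H(I) = -103 (H(I) = 3 - 1*106 = 3 - 106 = -103)
H(103) + J(48) = -103 + sqrt(2)*sqrt(48) = -103 + sqrt(2)*(4*sqrt(3)) = -103 + 4*sqrt(6)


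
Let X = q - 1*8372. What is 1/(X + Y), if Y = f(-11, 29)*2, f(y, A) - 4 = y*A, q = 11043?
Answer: 1/2041 ≈ 0.00048996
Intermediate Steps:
f(y, A) = 4 + A*y (f(y, A) = 4 + y*A = 4 + A*y)
X = 2671 (X = 11043 - 1*8372 = 11043 - 8372 = 2671)
Y = -630 (Y = (4 + 29*(-11))*2 = (4 - 319)*2 = -315*2 = -630)
1/(X + Y) = 1/(2671 - 630) = 1/2041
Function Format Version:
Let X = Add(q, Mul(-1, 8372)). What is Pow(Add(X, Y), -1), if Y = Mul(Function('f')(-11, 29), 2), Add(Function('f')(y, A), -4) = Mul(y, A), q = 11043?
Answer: Rational(1, 2041) ≈ 0.00048996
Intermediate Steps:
Function('f')(y, A) = Add(4, Mul(A, y)) (Function('f')(y, A) = Add(4, Mul(y, A)) = Add(4, Mul(A, y)))
X = 2671 (X = Add(11043, Mul(-1, 8372)) = Add(11043, -8372) = 2671)
Y = -630 (Y = Mul(Add(4, Mul(29, -11)), 2) = Mul(Add(4, -319), 2) = Mul(-315, 2) = -630)
Pow(Add(X, Y), -1) = Pow(Add(2671, -630), -1) = Pow(2041, -1) = Rational(1, 2041)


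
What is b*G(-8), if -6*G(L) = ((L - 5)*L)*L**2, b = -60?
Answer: 66560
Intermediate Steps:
G(L) = -L**3*(-5 + L)/6 (G(L) = -(L - 5)*L*L**2/6 = -(-5 + L)*L*L**2/6 = -L*(-5 + L)*L**2/6 = -L**3*(-5 + L)/6)
b*G(-8) = -10*(-8)**3*(5 - 1*(-8)) = -10*(-512)*(5 + 8) = -10*(-512)*13 = -60*(-3328/3) = 66560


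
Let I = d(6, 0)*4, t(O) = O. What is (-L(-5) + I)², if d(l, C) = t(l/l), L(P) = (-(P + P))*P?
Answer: 2916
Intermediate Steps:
L(P) = -2*P² (L(P) = (-2*P)*P = -2*P²)
d(l, C) = 1 (d(l, C) = l/l = 1)
I = 4 (I = 1*4 = 4)
(-L(-5) + I)² = (-(-2)*(-5)² + 4)² = (-(-2)*25 + 4)² = (-1*(-50) + 4)² = (50 + 4)² = 54² = 2916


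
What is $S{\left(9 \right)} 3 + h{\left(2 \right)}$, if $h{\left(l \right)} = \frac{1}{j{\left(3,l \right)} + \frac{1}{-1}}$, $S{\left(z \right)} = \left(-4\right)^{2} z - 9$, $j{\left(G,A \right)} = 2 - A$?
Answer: $404$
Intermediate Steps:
$S{\left(z \right)} = -9 + 16 z$ ($S{\left(z \right)} = 16 z - 9 = -9 + 16 z$)
$h{\left(l \right)} = \frac{1}{1 - l}$ ($h{\left(l \right)} = \frac{1}{\left(2 - l\right) + \frac{1}{-1}} = \frac{1}{\left(2 - l\right) - 1} = \frac{1}{1 - l}$)
$S{\left(9 \right)} 3 + h{\left(2 \right)} = \left(-9 + 16 \cdot 9\right) 3 - \frac{1}{-1 + 2} = \left(-9 + 144\right) 3 - 1^{-1} = 135 \cdot 3 - 1 = 405 - 1 = 404$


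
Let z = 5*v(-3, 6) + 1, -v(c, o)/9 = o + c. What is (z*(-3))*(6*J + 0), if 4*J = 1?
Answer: 603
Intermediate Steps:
J = ¼ (J = (¼)*1 = ¼ ≈ 0.25000)
v(c, o) = -9*c - 9*o (v(c, o) = -9*(o + c) = -9*(c + o) = -9*c - 9*o)
z = -134 (z = 5*(-9*(-3) - 9*6) + 1 = 5*(27 - 54) + 1 = 5*(-27) + 1 = -135 + 1 = -134)
(z*(-3))*(6*J + 0) = (-134*(-3))*(6*(¼) + 0) = 402*(3/2 + 0) = 402*(3/2) = 603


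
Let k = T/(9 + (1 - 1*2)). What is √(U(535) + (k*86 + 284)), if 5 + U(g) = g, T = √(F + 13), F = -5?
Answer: √(3256 + 86*√2)/2 ≈ 29.059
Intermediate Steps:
T = 2*√2 (T = √(-5 + 13) = √8 = 2*√2 ≈ 2.8284)
U(g) = -5 + g
k = √2/4 (k = (2*√2)/(9 + (1 - 1*2)) = (2*√2)/(9 + (1 - 2)) = (2*√2)/(9 - 1) = (2*√2)/8 = √2/4 ≈ 0.35355)
√(U(535) + (k*86 + 284)) = √((-5 + 535) + ((√2/4)*86 + 284)) = √(530 + (43*√2/2 + 284)) = √(530 + (284 + 43*√2/2)) = √(814 + 43*√2/2)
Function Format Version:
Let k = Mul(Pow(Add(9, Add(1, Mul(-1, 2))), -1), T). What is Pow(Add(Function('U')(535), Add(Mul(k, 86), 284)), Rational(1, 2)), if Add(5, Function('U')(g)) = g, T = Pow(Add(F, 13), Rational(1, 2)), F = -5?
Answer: Mul(Rational(1, 2), Pow(Add(3256, Mul(86, Pow(2, Rational(1, 2)))), Rational(1, 2))) ≈ 29.059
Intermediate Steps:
T = Mul(2, Pow(2, Rational(1, 2))) (T = Pow(Add(-5, 13), Rational(1, 2)) = Pow(8, Rational(1, 2)) = Mul(2, Pow(2, Rational(1, 2))) ≈ 2.8284)
Function('U')(g) = Add(-5, g)
k = Mul(Rational(1, 4), Pow(2, Rational(1, 2))) (k = Mul(Pow(Add(9, Add(1, Mul(-1, 2))), -1), Mul(2, Pow(2, Rational(1, 2)))) = Mul(Pow(Add(9, Add(1, -2)), -1), Mul(2, Pow(2, Rational(1, 2)))) = Mul(Pow(Add(9, -1), -1), Mul(2, Pow(2, Rational(1, 2)))) = Mul(Pow(8, -1), Mul(2, Pow(2, Rational(1, 2)))) = Mul(Rational(1, 8), Mul(2, Pow(2, Rational(1, 2)))) = Mul(Rational(1, 4), Pow(2, Rational(1, 2))) ≈ 0.35355)
Pow(Add(Function('U')(535), Add(Mul(k, 86), 284)), Rational(1, 2)) = Pow(Add(Add(-5, 535), Add(Mul(Mul(Rational(1, 4), Pow(2, Rational(1, 2))), 86), 284)), Rational(1, 2)) = Pow(Add(530, Add(Mul(Rational(43, 2), Pow(2, Rational(1, 2))), 284)), Rational(1, 2)) = Pow(Add(530, Add(284, Mul(Rational(43, 2), Pow(2, Rational(1, 2))))), Rational(1, 2)) = Pow(Add(814, Mul(Rational(43, 2), Pow(2, Rational(1, 2)))), Rational(1, 2))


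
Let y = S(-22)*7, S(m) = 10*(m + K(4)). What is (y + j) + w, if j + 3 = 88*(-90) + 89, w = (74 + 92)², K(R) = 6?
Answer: 18602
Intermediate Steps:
S(m) = 60 + 10*m (S(m) = 10*(m + 6) = 10*(6 + m) = 60 + 10*m)
w = 27556 (w = 166² = 27556)
j = -7834 (j = -3 + (88*(-90) + 89) = -3 + (-7920 + 89) = -3 - 7831 = -7834)
y = -1120 (y = (60 + 10*(-22))*7 = (60 - 220)*7 = -160*7 = -1120)
(y + j) + w = (-1120 - 7834) + 27556 = -8954 + 27556 = 18602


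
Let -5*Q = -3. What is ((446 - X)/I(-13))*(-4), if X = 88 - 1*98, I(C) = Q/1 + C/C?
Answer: -1140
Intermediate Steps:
Q = ⅗ (Q = -⅕*(-3) = ⅗ ≈ 0.60000)
I(C) = 8/5 (I(C) = (⅗)/1 + C/C = (⅗)*1 + 1 = ⅗ + 1 = 8/5)
X = -10 (X = 88 - 98 = -10)
((446 - X)/I(-13))*(-4) = ((446 - 1*(-10))/(8/5))*(-4) = ((446 + 10)*(5/8))*(-4) = (456*(5/8))*(-4) = 285*(-4) = -1140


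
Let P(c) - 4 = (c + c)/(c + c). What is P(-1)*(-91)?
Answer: -455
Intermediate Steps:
P(c) = 5 (P(c) = 4 + (c + c)/(c + c) = 4 + (2*c)/((2*c)) = 4 + (2*c)*(1/(2*c)) = 4 + 1 = 5)
P(-1)*(-91) = 5*(-91) = -455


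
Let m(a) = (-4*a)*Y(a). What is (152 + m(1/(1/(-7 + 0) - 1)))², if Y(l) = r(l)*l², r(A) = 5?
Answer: 448211241/16384 ≈ 27357.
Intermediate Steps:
Y(l) = 5*l²
m(a) = -20*a³ (m(a) = (-4*a)*(5*a²) = -20*a³)
(152 + m(1/(1/(-7 + 0) - 1)))² = (152 - 20/(1/(-7 + 0) - 1)³)² = (152 - 20/(1/(-7) - 1)³)² = (152 - 20/(-⅐ - 1)³)² = (152 - 20*(1/(-8/7))³)² = (152 - 20*(-7/8)³)² = (152 - 20*(-343/512))² = (152 + 1715/128)² = (21171/128)² = 448211241/16384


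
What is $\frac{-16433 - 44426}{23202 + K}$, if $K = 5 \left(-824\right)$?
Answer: $- \frac{60859}{19082} \approx -3.1893$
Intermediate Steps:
$K = -4120$
$\frac{-16433 - 44426}{23202 + K} = \frac{-16433 - 44426}{23202 - 4120} = - \frac{60859}{19082}$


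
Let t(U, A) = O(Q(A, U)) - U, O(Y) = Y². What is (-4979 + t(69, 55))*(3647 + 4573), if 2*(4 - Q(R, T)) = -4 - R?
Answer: -32269665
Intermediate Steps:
Q(R, T) = 6 + R/2 (Q(R, T) = 4 - (-4 - R)/2 = 4 + (2 + R/2) = 6 + R/2)
t(U, A) = (6 + A/2)² - U
(-4979 + t(69, 55))*(3647 + 4573) = (-4979 + (-1*69 + (12 + 55)²/4))*(3647 + 4573) = (-4979 + (-69 + (¼)*67²))*8220 = (-4979 + (-69 + (¼)*4489))*8220 = (-4979 + (-69 + 4489/4))*8220 = (-4979 + 4213/4)*8220 = -15703/4*8220 = -32269665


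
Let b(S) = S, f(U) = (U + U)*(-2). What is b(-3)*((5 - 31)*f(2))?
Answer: -624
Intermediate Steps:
f(U) = -4*U (f(U) = (2*U)*(-2) = -4*U)
b(-3)*((5 - 31)*f(2)) = -3*(5 - 31)*(-4*2) = -(-78)*(-8) = -3*208 = -624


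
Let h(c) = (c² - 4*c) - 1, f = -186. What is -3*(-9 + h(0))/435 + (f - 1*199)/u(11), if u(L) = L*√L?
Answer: 2/29 - 35*√11/11 ≈ -10.484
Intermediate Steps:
u(L) = L^(3/2)
h(c) = -1 + c² - 4*c
-3*(-9 + h(0))/435 + (f - 1*199)/u(11) = -3*(-9 + (-1 + 0² - 4*0))/435 + (-186 - 1*199)/(11^(3/2)) = -3*(-9 + (-1 + 0 + 0))*(1/435) + (-186 - 199)/((11*√11)) = -3*(-9 - 1)*(1/435) - 35*√11/11 = -3*(-10)*(1/435) - 35*√11/11 = 30*(1/435) - 35*√11/11 = 2/29 - 35*√11/11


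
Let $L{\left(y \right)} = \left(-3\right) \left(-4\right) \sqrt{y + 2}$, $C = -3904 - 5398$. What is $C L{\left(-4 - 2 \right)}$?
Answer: $- 223248 i \approx - 2.2325 \cdot 10^{5} i$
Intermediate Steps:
$C = -9302$ ($C = -3904 - 5398 = -9302$)
$L{\left(y \right)} = 12 \sqrt{2 + y}$
$C L{\left(-4 - 2 \right)} = - 9302 \cdot 12 \sqrt{2 - 6} = - 9302 \cdot 12 \sqrt{-4} = - 9302 \cdot 12 \cdot 2 i = - 9302 \cdot 24 i = - 223248 i$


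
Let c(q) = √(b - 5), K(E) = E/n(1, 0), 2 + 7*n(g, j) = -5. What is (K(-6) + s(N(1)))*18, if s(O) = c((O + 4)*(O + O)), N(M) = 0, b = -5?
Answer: 108 + 18*I*√10 ≈ 108.0 + 56.921*I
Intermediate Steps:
n(g, j) = -1 (n(g, j) = -2/7 + (⅐)*(-5) = -2/7 - 5/7 = -1)
K(E) = -E (K(E) = E/(-1) = E*(-1) = -E)
c(q) = I*√10 (c(q) = √(-5 - 5) = √(-10) = I*√10)
s(O) = I*√10
(K(-6) + s(N(1)))*18 = (-1*(-6) + I*√10)*18 = (6 + I*√10)*18 = 108 + 18*I*√10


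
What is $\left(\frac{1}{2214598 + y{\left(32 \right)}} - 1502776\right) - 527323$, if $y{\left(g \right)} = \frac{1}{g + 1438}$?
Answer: $- \frac{6608904184275569}{3255459061} \approx -2.0301 \cdot 10^{6}$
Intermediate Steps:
$y{\left(g \right)} = \frac{1}{1438 + g}$
$\left(\frac{1}{2214598 + y{\left(32 \right)}} - 1502776\right) - 527323 = \left(\frac{1}{2214598 + \frac{1}{1438 + 32}} - 1502776\right) - 527323 = \left(\frac{1}{2214598 + \frac{1}{1470}} - 1502776\right) - 527323 = \left(\frac{1}{\frac{3255459061}{1470}} - 1502776\right) - 527323 = \left(\frac{1470}{3255459061} - 1502776\right) - 527323 = - \frac{4892225745851866}{3255459061} - 527323 = - \frac{6608904184275569}{3255459061}$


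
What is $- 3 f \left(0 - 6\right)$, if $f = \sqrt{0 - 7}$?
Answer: $18 i \sqrt{7} \approx 47.624 i$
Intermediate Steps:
$f = i \sqrt{7}$ ($f = \sqrt{-7} = i \sqrt{7} \approx 2.6458 i$)
$- 3 f \left(0 - 6\right) = - 3 i \sqrt{7} \left(0 - 6\right) = - 3 i \sqrt{7} \left(-6\right) = 18 i \sqrt{7}$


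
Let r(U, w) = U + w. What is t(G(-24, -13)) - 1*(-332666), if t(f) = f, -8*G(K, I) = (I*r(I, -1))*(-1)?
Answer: 1330755/4 ≈ 3.3269e+5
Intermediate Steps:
G(K, I) = I*(-1 + I)/8 (G(K, I) = -I*(I - 1)*(-1)/8 = -I*(-1 + I)*(-1)/8 = -(-1)*I*(-1 + I)/8 = I*(-1 + I)/8)
t(G(-24, -13)) - 1*(-332666) = (⅛)*(-13)*(-1 - 13) - 1*(-332666) = (⅛)*(-13)*(-14) + 332666 = 91/4 + 332666 = 1330755/4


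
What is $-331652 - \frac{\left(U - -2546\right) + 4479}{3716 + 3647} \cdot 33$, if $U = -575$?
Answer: $- \frac{2442166526}{7363} \approx -3.3168 \cdot 10^{5}$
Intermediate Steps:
$-331652 - \frac{\left(U - -2546\right) + 4479}{3716 + 3647} \cdot 33 = -331652 - \frac{\left(-575 - -2546\right) + 4479}{3716 + 3647} \cdot 33 = -331652 - \frac{\left(-575 + 2546\right) + 4479}{7363} \cdot 33 = -331652 - \left(1971 + 4479\right) \frac{1}{7363} \cdot 33 = -331652 - 6450 \cdot \frac{1}{7363} \cdot 33 = -331652 - \frac{6450}{7363} \cdot 33 = -331652 - \frac{212850}{7363} = - \frac{2442166526}{7363}$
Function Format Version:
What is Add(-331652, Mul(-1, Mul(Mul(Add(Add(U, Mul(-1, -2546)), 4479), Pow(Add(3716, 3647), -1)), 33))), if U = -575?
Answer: Rational(-2442166526, 7363) ≈ -3.3168e+5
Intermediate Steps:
Add(-331652, Mul(-1, Mul(Mul(Add(Add(U, Mul(-1, -2546)), 4479), Pow(Add(3716, 3647), -1)), 33))) = Add(-331652, Mul(-1, Mul(Mul(Add(Add(-575, Mul(-1, -2546)), 4479), Pow(Add(3716, 3647), -1)), 33))) = Add(-331652, Mul(-1, Mul(Mul(Add(Add(-575, 2546), 4479), Pow(7363, -1)), 33))) = Add(-331652, Mul(-1, Mul(Mul(Add(1971, 4479), Rational(1, 7363)), 33))) = Add(-331652, Mul(-1, Mul(Mul(6450, Rational(1, 7363)), 33))) = Add(-331652, Mul(-1, Mul(Rational(6450, 7363), 33))) = Add(-331652, Mul(-1, Rational(212850, 7363))) = Add(-331652, Rational(-212850, 7363)) = Rational(-2442166526, 7363)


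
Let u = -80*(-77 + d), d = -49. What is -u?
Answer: -10080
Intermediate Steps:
u = 10080 (u = -80*(-77 - 49) = -80*(-126) = 10080)
-u = -1*10080 = -10080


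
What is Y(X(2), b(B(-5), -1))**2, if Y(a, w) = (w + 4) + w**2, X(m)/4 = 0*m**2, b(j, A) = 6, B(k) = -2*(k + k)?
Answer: 2116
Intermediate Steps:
B(k) = -4*k
X(m) = 0 (X(m) = 4*(0*m**2) = 4*0 = 0)
Y(a, w) = 4 + w + w**2 (Y(a, w) = (4 + w) + w**2 = 4 + w + w**2)
Y(X(2), b(B(-5), -1))**2 = (4 + 6 + 6**2)**2 = (4 + 6 + 36)**2 = 46**2 = 2116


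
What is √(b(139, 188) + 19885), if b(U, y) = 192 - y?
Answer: √19889 ≈ 141.03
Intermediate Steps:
√(b(139, 188) + 19885) = √((192 - 1*188) + 19885) = √((192 - 188) + 19885) = √(4 + 19885) = √19889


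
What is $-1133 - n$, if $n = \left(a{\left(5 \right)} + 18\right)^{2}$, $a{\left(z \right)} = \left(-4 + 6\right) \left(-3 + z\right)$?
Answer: $-1617$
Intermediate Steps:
$a{\left(z \right)} = -6 + 2 z$ ($a{\left(z \right)} = 2 \left(-3 + z\right) = -6 + 2 z$)
$n = 484$ ($n = \left(\left(-6 + 2 \cdot 5\right) + 18\right)^{2} = \left(\left(-6 + 10\right) + 18\right)^{2} = \left(4 + 18\right)^{2} = 22^{2} = 484$)
$-1133 - n = -1133 - 484 = -1617$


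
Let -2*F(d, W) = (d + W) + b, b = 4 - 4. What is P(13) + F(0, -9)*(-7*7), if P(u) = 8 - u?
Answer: -451/2 ≈ -225.50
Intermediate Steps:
b = 0
F(d, W) = -W/2 - d/2 (F(d, W) = -((d + W) + 0)/2 = -((W + d) + 0)/2 = -(W + d)/2 = -W/2 - d/2)
P(13) + F(0, -9)*(-7*7) = (8 - 1*13) + (-½*(-9) - ½*0)*(-7*7) = (8 - 13) + (9/2 + 0)*(-49) = -5 + (9/2)*(-49) = -5 - 441/2 = -451/2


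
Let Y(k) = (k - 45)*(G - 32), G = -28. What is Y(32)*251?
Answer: 195780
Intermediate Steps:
Y(k) = 2700 - 60*k (Y(k) = (k - 45)*(-28 - 32) = (-45 + k)*(-60) = 2700 - 60*k)
Y(32)*251 = (2700 - 60*32)*251 = (2700 - 1920)*251 = 780*251 = 195780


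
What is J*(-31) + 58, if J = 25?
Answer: -717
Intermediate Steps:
J*(-31) + 58 = 25*(-31) + 58 = -775 + 58 = -717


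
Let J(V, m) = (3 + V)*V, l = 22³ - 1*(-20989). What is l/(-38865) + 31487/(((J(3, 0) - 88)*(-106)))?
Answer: 197799143/57675660 ≈ 3.4295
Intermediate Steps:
l = 31637 (l = 10648 + 20989 = 31637)
J(V, m) = V*(3 + V)
l/(-38865) + 31487/(((J(3, 0) - 88)*(-106))) = 31637/(-38865) + 31487/(((3*(3 + 3) - 88)*(-106))) = 31637*(-1/38865) + 31487/(((3*6 - 88)*(-106))) = -31637/38865 + 31487/(((18 - 88)*(-106))) = -31637/38865 + 31487/((-70*(-106))) = -31637/38865 + 31487/7420 = 197799143/57675660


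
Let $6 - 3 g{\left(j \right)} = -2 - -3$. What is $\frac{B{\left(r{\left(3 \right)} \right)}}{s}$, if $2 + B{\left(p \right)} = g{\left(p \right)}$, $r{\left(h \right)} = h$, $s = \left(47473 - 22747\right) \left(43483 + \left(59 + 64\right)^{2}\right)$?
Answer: $- \frac{1}{4347720936} \approx -2.3001 \cdot 10^{-10}$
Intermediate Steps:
$g{\left(j \right)} = \frac{5}{3}$ ($g{\left(j \right)} = 2 - \frac{-2 - -3}{3} = 2 - \frac{-2 + 3}{3} = 2 - \frac{1}{3} = \frac{5}{3}$)
$s = 1449240312$ ($s = 24726 \left(43483 + 123^{2}\right) = 24726 \left(43483 + 15129\right) = 24726 \cdot 58612 = 1449240312$)
$B{\left(p \right)} = - \frac{1}{3}$ ($B{\left(p \right)} = -2 + \frac{5}{3} = - \frac{1}{3}$)
$\frac{B{\left(r{\left(3 \right)} \right)}}{s} = - \frac{1}{3 \cdot 1449240312} = \left(- \frac{1}{3}\right) \frac{1}{1449240312} = - \frac{1}{4347720936}$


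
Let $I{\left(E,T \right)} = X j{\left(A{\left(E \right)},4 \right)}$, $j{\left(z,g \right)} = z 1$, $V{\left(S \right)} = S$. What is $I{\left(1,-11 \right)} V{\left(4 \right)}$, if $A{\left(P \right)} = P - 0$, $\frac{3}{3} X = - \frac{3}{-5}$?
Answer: $\frac{12}{5} \approx 2.4$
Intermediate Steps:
$X = \frac{3}{5}$ ($X = - \frac{3}{-5} = \left(-3\right) \left(- \frac{1}{5}\right) = \frac{3}{5} \approx 0.6$)
$A{\left(P \right)} = P$ ($A{\left(P \right)} = P + 0 = P$)
$j{\left(z,g \right)} = z$
$I{\left(E,T \right)} = \frac{3 E}{5}$
$I{\left(1,-11 \right)} V{\left(4 \right)} = \frac{3}{5} \cdot 1 \cdot 4 = \frac{3}{5} \cdot 4 = \frac{12}{5}$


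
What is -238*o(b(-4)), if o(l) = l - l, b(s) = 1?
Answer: 0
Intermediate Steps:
o(l) = 0
-238*o(b(-4)) = -238*0 = 0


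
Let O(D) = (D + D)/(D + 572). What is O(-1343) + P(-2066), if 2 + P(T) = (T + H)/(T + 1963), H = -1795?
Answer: 3094663/79413 ≈ 38.969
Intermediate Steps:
P(T) = -2 + (-1795 + T)/(1963 + T) (P(T) = -2 + (T - 1795)/(T + 1963) = -2 + (-1795 + T)/(1963 + T))
O(D) = 2*D/(572 + D) (O(D) = (2*D)/(572 + D) = 2*D/(572 + D))
O(-1343) + P(-2066) = 2*(-1343)/(572 - 1343) + (-5721 - 1*(-2066))/(1963 - 2066) = 2*(-1343)/(-771) + (-5721 + 2066)/(-103) = 2*(-1343)*(-1/771) - 1/103*(-3655) = 2686/771 + 3655/103 = 3094663/79413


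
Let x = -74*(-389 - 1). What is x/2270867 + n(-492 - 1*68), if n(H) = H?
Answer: -1271656660/2270867 ≈ -559.99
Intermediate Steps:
x = 28860 (x = -74*(-390) = 28860)
x/2270867 + n(-492 - 1*68) = 28860/2270867 + (-492 - 1*68) = 28860*(1/2270867) + (-492 - 68) = 28860/2270867 - 560 = -1271656660/2270867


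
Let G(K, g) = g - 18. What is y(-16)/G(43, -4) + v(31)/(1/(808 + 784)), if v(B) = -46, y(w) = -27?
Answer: -1611077/22 ≈ -73231.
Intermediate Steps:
G(K, g) = -18 + g
y(-16)/G(43, -4) + v(31)/(1/(808 + 784)) = -27/(-18 - 4) - 46/(1/(808 + 784)) = -27/(-22) - 46/(1/1592) = -27*(-1/22) - 46/1/1592 = 27/22 - 46*1592 = 27/22 - 73232 = -1611077/22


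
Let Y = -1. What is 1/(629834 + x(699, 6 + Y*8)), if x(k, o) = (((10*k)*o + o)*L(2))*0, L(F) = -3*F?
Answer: 1/629834 ≈ 1.5877e-6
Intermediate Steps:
x(k, o) = 0 (x(k, o) = (((10*k)*o + o)*(-3*2))*0 = ((10*k*o + o)*(-6))*0 = ((o + 10*k*o)*(-6))*0 = (-6*o - 60*k*o)*0 = 0)
1/(629834 + x(699, 6 + Y*8)) = 1/(629834 + 0) = 1/629834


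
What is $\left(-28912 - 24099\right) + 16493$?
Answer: $-36518$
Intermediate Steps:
$\left(-28912 - 24099\right) + 16493 = -53011 + 16493 = -36518$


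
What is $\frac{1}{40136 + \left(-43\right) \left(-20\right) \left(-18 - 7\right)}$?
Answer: $\frac{1}{18636} \approx 5.366 \cdot 10^{-5}$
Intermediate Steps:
$\frac{1}{40136 + \left(-43\right) \left(-20\right) \left(-18 - 7\right)} = \frac{1}{40136 + 860 \left(-25\right)} = \frac{1}{40136 - 21500} = \frac{1}{18636}$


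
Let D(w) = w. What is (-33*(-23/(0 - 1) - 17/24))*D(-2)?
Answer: 5885/4 ≈ 1471.3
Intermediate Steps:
(-33*(-23/(0 - 1) - 17/24))*D(-2) = -33*(-23/(0 - 1) - 17/24)*(-2) = -33*(-23/(-1) - 17*1/24)*(-2) = -33*(-23*(-1) - 17/24)*(-2) = -33*(23 - 17/24)*(-2) = -33*535/24*(-2) = -5885/8*(-2) = 5885/4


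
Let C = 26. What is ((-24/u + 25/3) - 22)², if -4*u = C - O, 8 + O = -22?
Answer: 63001/441 ≈ 142.86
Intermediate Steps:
O = -30 (O = -8 - 22 = -30)
u = -14 (u = -(26 - 1*(-30))/4 = -(26 + 30)/4 = -¼*56 = -14)
((-24/u + 25/3) - 22)² = ((-24/(-14) + 25/3) - 22)² = ((-24*(-1/14) + 25*(⅓)) - 22)² = ((12/7 + 25/3) - 22)² = (211/21 - 22)² = (-251/21)² = 63001/441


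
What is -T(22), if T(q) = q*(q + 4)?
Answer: -572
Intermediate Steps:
T(q) = q*(4 + q)
-T(22) = -22*(4 + 22) = -22*26 = -1*572 = -572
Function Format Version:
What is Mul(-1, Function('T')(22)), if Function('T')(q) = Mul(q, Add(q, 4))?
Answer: -572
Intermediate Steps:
Function('T')(q) = Mul(q, Add(4, q))
Mul(-1, Function('T')(22)) = Mul(-1, Mul(22, Add(4, 22))) = Mul(-1, Mul(22, 26)) = Mul(-1, 572) = -572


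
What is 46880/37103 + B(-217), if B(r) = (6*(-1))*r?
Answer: 48354986/37103 ≈ 1303.3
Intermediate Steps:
B(r) = -6*r
46880/37103 + B(-217) = 46880/37103 - 6*(-217) = 46880*(1/37103) + 1302 = 46880/37103 + 1302 = 48354986/37103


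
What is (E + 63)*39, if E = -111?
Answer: -1872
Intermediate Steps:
(E + 63)*39 = (-111 + 63)*39 = -48*39 = -1872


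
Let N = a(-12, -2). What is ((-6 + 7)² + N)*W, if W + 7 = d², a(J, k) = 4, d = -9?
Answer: 370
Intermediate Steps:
W = 74 (W = -7 + (-9)² = -7 + 81 = 74)
N = 4
((-6 + 7)² + N)*W = ((-6 + 7)² + 4)*74 = (1² + 4)*74 = (1 + 4)*74 = 5*74 = 370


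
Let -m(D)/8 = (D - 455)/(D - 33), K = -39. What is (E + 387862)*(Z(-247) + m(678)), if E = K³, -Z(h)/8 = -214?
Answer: 362204201608/645 ≈ 5.6156e+8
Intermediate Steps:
m(D) = -8*(-455 + D)/(-33 + D) (m(D) = -8*(D - 455)/(D - 33) = -8*(-455 + D)/(-33 + D))
Z(h) = 1712 (Z(h) = -8*(-214) = 1712)
E = -59319 (E = (-39)³ = -59319)
(E + 387862)*(Z(-247) + m(678)) = (-59319 + 387862)*(1712 + 8*(455 - 1*678)/(-33 + 678)) = 328543*(1712 + 8*(455 - 678)/645) = 328543*(1712 + 8*(1/645)*(-223)) = 328543*(1712 - 1784/645) = 328543*(1102456/645) = 362204201608/645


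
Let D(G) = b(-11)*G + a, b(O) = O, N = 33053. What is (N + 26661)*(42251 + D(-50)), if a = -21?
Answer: 2554564920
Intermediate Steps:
D(G) = -21 - 11*G (D(G) = -11*G - 21 = -21 - 11*G)
(N + 26661)*(42251 + D(-50)) = (33053 + 26661)*(42251 + (-21 - 11*(-50))) = 59714*(42251 + (-21 + 550)) = 59714*(42251 + 529) = 59714*42780 = 2554564920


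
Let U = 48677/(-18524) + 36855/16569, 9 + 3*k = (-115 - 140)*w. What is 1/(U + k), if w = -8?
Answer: 4871812/3296251213 ≈ 0.0014780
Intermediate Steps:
k = 677 (k = -3 + ((-115 - 140)*(-8))/3 = -3 + (-255*(-8))/3 = -3 + (⅓)*2040 = -3 + 680 = 677)
U = -1965511/4871812 (U = 48677*(-1/18524) + 36855*(1/16569) = -48677/18524 + 585/263 = -1965511/4871812 ≈ -0.40345)
1/(U + k) = 1/(-1965511/4871812 + 677) = 1/(3296251213/4871812) = 4871812/3296251213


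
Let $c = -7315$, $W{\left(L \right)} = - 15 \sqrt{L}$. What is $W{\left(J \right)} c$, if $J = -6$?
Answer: $109725 i \sqrt{6} \approx 2.6877 \cdot 10^{5} i$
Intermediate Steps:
$W{\left(J \right)} c = - 15 \sqrt{-6} \left(-7315\right) = - 15 i \sqrt{6} \left(-7315\right) = 109725 i \sqrt{6}$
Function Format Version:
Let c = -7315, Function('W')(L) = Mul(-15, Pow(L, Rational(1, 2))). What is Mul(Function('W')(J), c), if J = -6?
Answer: Mul(109725, I, Pow(6, Rational(1, 2))) ≈ Mul(2.6877e+5, I)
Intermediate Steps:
Mul(Function('W')(J), c) = Mul(Mul(-15, Pow(-6, Rational(1, 2))), -7315) = Mul(Mul(-15, Mul(I, Pow(6, Rational(1, 2)))), -7315) = Mul(Mul(-15, I, Pow(6, Rational(1, 2))), -7315) = Mul(109725, I, Pow(6, Rational(1, 2)))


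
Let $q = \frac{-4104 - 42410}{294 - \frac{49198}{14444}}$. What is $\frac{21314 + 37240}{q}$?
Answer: $- \frac{61442732313}{167962054} \approx -365.81$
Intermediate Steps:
$q = - \frac{335924108}{2098669}$ ($q = - \frac{46514}{294 - \frac{24599}{7222}} = - \frac{46514}{\frac{2098669}{7222}} = \left(-46514\right) \frac{7222}{2098669} = - \frac{335924108}{2098669} \approx -160.07$)
$\frac{21314 + 37240}{q} = \frac{21314 + 37240}{- \frac{335924108}{2098669}} = 58554 \left(- \frac{2098669}{335924108}\right) = - \frac{61442732313}{167962054}$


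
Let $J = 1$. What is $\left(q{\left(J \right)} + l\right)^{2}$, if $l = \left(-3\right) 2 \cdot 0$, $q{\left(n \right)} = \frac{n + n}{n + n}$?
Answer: $1$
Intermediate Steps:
$q{\left(n \right)} = 1$ ($q{\left(n \right)} = \frac{2 n}{2 n} = 2 n \frac{1}{2 n} = 1$)
$l = 0$ ($l = \left(-6\right) 0 = 0$)
$\left(q{\left(J \right)} + l\right)^{2} = \left(1 + 0\right)^{2} = 1^{2} = 1$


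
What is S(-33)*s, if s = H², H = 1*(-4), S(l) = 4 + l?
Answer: -464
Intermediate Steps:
H = -4
s = 16 (s = (-4)² = 16)
S(-33)*s = (4 - 33)*16 = -29*16 = -464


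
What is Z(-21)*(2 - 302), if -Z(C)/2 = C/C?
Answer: 600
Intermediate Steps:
Z(C) = -2 (Z(C) = -2*C/C = -2*1 = -2)
Z(-21)*(2 - 302) = -2*(2 - 302) = -2*(-300) = 600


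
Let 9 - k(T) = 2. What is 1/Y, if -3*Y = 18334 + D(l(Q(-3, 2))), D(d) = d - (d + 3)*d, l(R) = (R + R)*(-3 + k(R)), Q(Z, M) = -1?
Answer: -3/18286 ≈ -0.00016406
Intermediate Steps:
k(T) = 7 (k(T) = 9 - 1*2 = 9 - 2 = 7)
l(R) = 8*R (l(R) = (R + R)*(-3 + 7) = (2*R)*4 = 8*R)
D(d) = d - d*(3 + d) (D(d) = d - (3 + d)*d = d - d*(3 + d))
Y = -18286/3 (Y = -(18334 - 8*(-1)*(2 + 8*(-1)))/3 = -(18334 - 1*(-8)*(2 - 8))/3 = -(18334 - 1*(-8)*(-6))/3 = -(18334 - 48)/3 = -⅓*18286 = -18286/3 ≈ -6095.3)
1/Y = 1/(-18286/3) = -3/18286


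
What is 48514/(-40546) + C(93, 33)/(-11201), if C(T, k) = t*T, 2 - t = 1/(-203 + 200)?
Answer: -276101898/227077873 ≈ -1.2159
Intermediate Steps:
t = 7/3 (t = 2 - 1/(-203 + 200) = 2 - 1/(-3) = 2 - 1*(-⅓) = 2 + ⅓ = 7/3 ≈ 2.3333)
C(T, k) = 7*T/3
48514/(-40546) + C(93, 33)/(-11201) = 48514/(-40546) + ((7/3)*93)/(-11201) = 48514*(-1/40546) + 217*(-1/11201) = -24257/20273 - 217/11201 = -276101898/227077873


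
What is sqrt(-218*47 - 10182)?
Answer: 2*I*sqrt(5107) ≈ 142.93*I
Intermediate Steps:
sqrt(-218*47 - 10182) = sqrt(-10246 - 10182) = sqrt(-20428) = 2*I*sqrt(5107)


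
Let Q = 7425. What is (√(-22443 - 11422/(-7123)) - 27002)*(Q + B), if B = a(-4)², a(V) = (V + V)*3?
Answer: -216043002 + 8001*I*√1138612027241/7123 ≈ -2.1604e+8 + 1.1986e+6*I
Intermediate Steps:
a(V) = 6*V (a(V) = (2*V)*3 = 6*V)
B = 576 (B = (6*(-4))² = (-24)² = 576)
(√(-22443 - 11422/(-7123)) - 27002)*(Q + B) = (√(-22443 - 11422/(-7123)) - 27002)*(7425 + 576) = (√(-22443 - 11422*(-1/7123)) - 27002)*8001 = (√(-22443 + 11422/7123) - 27002)*8001 = (√(-159850067/7123) - 27002)*8001 = (I*√1138612027241/7123 - 27002)*8001 = (-27002 + I*√1138612027241/7123)*8001 = -216043002 + 8001*I*√1138612027241/7123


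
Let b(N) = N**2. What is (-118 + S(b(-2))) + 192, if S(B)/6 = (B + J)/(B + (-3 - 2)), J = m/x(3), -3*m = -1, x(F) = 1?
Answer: 48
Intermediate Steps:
m = 1/3 (m = -1/3*(-1) = 1/3 ≈ 0.33333)
J = 1/3 (J = (1/3)/1 = (1/3)*1 = 1/3 ≈ 0.33333)
S(B) = 6*(1/3 + B)/(-5 + B) (S(B) = 6*((B + 1/3)/(B + (-3 - 2))) = 6*((1/3 + B)/(B - 5)) = 6*((1/3 + B)/(-5 + B)) = 6*(1/3 + B)/(-5 + B))
(-118 + S(b(-2))) + 192 = (-118 + 2*(1 + 3*(-2)**2)/(-5 + (-2)**2)) + 192 = (-118 + 2*(1 + 3*4)/(-5 + 4)) + 192 = (-118 + 2*(1 + 12)/(-1)) + 192 = (-118 + 2*(-1)*13) + 192 = (-118 - 26) + 192 = -144 + 192 = 48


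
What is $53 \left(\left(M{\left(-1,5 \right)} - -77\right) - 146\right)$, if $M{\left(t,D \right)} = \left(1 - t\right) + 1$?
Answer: $-3498$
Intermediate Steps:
$M{\left(t,D \right)} = 2 - t$
$53 \left(\left(M{\left(-1,5 \right)} - -77\right) - 146\right) = 53 \left(\left(\left(2 - -1\right) - -77\right) - 146\right) = 53 \left(\left(\left(2 + 1\right) + 77\right) - 146\right) = 53 \left(\left(3 + 77\right) - 146\right) = 53 \left(80 - 146\right) = 53 \left(-66\right) = -3498$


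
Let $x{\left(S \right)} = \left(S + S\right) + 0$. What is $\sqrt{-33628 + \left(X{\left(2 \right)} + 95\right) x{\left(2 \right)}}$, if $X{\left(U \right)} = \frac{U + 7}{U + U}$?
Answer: $i \sqrt{33239} \approx 182.32 i$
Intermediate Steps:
$X{\left(U \right)} = \frac{7 + U}{2 U}$
$x{\left(S \right)} = 2 S$ ($x{\left(S \right)} = 2 S + 0 = 2 S$)
$\sqrt{-33628 + \left(X{\left(2 \right)} + 95\right) x{\left(2 \right)}} = \sqrt{-33628 + \left(\frac{7 + 2}{2 \cdot 2} + 95\right) 2 \cdot 2} = \sqrt{-33628 + \left(\frac{1}{2} \cdot \frac{1}{2} \cdot 9 + 95\right) 4} = \sqrt{-33628 + \left(\frac{9}{4} + 95\right) 4} = \sqrt{-33628 + \frac{389}{4} \cdot 4} = \sqrt{-33628 + 389} = \sqrt{-33239} = i \sqrt{33239}$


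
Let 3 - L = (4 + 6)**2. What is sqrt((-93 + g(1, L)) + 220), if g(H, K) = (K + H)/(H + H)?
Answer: sqrt(79) ≈ 8.8882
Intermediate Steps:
L = -97 (L = 3 - (4 + 6)**2 = 3 - 1*10**2 = 3 - 1*100 = 3 - 100 = -97)
g(H, K) = (H + K)/(2*H) (g(H, K) = (H + K)/((2*H)) = (H + K)*(1/(2*H)) = (H + K)/(2*H))
sqrt((-93 + g(1, L)) + 220) = sqrt((-93 + (1/2)*(1 - 97)/1) + 220) = sqrt((-93 + (1/2)*1*(-96)) + 220) = sqrt((-93 - 48) + 220) = sqrt(-141 + 220) = sqrt(79)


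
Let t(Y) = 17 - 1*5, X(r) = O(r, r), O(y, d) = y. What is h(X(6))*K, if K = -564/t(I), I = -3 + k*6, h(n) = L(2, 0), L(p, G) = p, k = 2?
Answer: -94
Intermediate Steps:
X(r) = r
h(n) = 2
I = 9 (I = -3 + 2*6 = -3 + 12 = 9)
t(Y) = 12 (t(Y) = 17 - 5 = 12)
K = -47 (K = -564/12 = -564*1/12 = -47)
h(X(6))*K = 2*(-47) = -94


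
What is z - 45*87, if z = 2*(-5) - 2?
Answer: -3927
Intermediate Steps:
z = -12 (z = -10 - 2 = -12)
z - 45*87 = -12 - 45*87 = -12 - 3915 = -3927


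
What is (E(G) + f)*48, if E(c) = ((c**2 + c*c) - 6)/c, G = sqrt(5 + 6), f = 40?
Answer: 1920 + 768*sqrt(11)/11 ≈ 2151.6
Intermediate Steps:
G = sqrt(11) ≈ 3.3166
E(c) = (-6 + 2*c**2)/c (E(c) = ((c**2 + c**2) - 6)/c = (2*c**2 - 6)/c = (-6 + 2*c**2)/c)
(E(G) + f)*48 = ((-6*sqrt(11)/11 + 2*sqrt(11)) + 40)*48 = (16*sqrt(11)/11 + 40)*48 = (40 + 16*sqrt(11)/11)*48 = 1920 + 768*sqrt(11)/11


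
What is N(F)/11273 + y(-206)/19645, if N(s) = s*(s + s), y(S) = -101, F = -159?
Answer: 992151917/221458085 ≈ 4.4801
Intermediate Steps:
N(s) = 2*s**2 (N(s) = s*(2*s) = 2*s**2)
N(F)/11273 + y(-206)/19645 = (2*(-159)**2)/11273 - 101/19645 = (2*25281)*(1/11273) - 101*1/19645 = 50562*(1/11273) - 101/19645 = 50562/11273 - 101/19645 = 992151917/221458085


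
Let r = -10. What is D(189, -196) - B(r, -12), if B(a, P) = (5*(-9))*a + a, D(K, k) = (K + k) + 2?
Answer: -445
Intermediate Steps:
D(K, k) = 2 + K + k
B(a, P) = -44*a (B(a, P) = -45*a + a = -44*a)
D(189, -196) - B(r, -12) = (2 + 189 - 196) - (-44)*(-10) = -5 - 1*440 = -5 - 440 = -445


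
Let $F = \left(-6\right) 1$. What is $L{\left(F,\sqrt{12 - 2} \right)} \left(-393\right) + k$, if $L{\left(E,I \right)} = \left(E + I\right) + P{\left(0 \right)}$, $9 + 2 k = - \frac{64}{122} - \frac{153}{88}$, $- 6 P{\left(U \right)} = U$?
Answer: $\frac{25255027}{10736} - 393 \sqrt{10} \approx 1109.6$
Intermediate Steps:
$P{\left(U \right)} = - \frac{U}{6}$
$F = -6$
$k = - \frac{60461}{10736}$ ($k = - \frac{9}{2} + \frac{- \frac{64}{122} - \frac{153}{88}}{2} = - \frac{9}{2} + \frac{\left(-64\right) \frac{1}{122} - \frac{153}{88}}{2} = - \frac{9}{2} + \frac{- \frac{32}{61} - \frac{153}{88}}{2} = - \frac{9}{2} + \frac{1}{2} \left(- \frac{12149}{5368}\right) = - \frac{9}{2} - \frac{12149}{10736} = - \frac{60461}{10736} \approx -5.6316$)
$L{\left(E,I \right)} = E + I$ ($L{\left(E,I \right)} = \left(E + I\right) - 0 = \left(E + I\right) + 0 = E + I$)
$L{\left(F,\sqrt{12 - 2} \right)} \left(-393\right) + k = \left(-6 + \sqrt{12 - 2}\right) \left(-393\right) - \frac{60461}{10736} = \left(-6 + \sqrt{10}\right) \left(-393\right) - \frac{60461}{10736} = \left(2358 - 393 \sqrt{10}\right) - \frac{60461}{10736} = \frac{25255027}{10736} - 393 \sqrt{10}$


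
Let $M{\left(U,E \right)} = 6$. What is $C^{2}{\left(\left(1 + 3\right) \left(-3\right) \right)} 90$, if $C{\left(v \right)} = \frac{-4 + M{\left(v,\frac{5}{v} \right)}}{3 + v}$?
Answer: $\frac{40}{9} \approx 4.4444$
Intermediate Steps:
$C{\left(v \right)} = \frac{2}{3 + v}$ ($C{\left(v \right)} = \frac{-4 + 6}{3 + v} = \frac{2}{3 + v}$)
$C^{2}{\left(\left(1 + 3\right) \left(-3\right) \right)} 90 = \left(\frac{2}{3 + \left(1 + 3\right) \left(-3\right)}\right)^{2} \cdot 90 = \left(\frac{2}{3 + 4 \left(-3\right)}\right)^{2} \cdot 90 = \left(\frac{2}{3 - 12}\right)^{2} \cdot 90 = \left(\frac{2}{-9}\right)^{2} \cdot 90 = \left(2 \left(- \frac{1}{9}\right)\right)^{2} \cdot 90 = \left(- \frac{2}{9}\right)^{2} \cdot 90 = \frac{4}{81} \cdot 90 = \frac{40}{9}$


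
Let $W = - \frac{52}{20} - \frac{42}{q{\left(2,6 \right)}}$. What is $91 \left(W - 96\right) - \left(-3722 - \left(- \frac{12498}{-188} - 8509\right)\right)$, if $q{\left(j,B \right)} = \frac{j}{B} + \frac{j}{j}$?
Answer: $- \frac{3891511}{235} \approx -16560.0$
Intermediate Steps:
$q{\left(j,B \right)} = 1 + \frac{j}{B}$ ($q{\left(j,B \right)} = \frac{j}{B} + 1 = 1 + \frac{j}{B}$)
$W = - \frac{341}{10}$ ($W = - \frac{52}{20} - \frac{42}{\frac{1}{6} \left(6 + 2\right)} = \left(-52\right) \frac{1}{20} - \frac{42}{\frac{1}{6} \cdot 8} = - \frac{13}{5} - \frac{42}{\frac{4}{3}} = - \frac{13}{5} - \frac{63}{2} = - \frac{341}{10} \approx -34.1$)
$91 \left(W - 96\right) - \left(-3722 - \left(- \frac{12498}{-188} - 8509\right)\right) = 91 \left(- \frac{341}{10} - 96\right) - \left(-3722 - \left(- \frac{12498}{-188} - 8509\right)\right) = 91 \left(- \frac{1301}{10}\right) - \left(-3722 - \left(\left(-12498\right) \left(- \frac{1}{188}\right) - 8509\right)\right) = - \frac{118391}{10} - \left(-3722 - \left(\frac{6249}{94} - 8509\right)\right) = - \frac{118391}{10} - \left(-3722 - - \frac{793597}{94}\right) = - \frac{118391}{10} - \left(-3722 + \frac{793597}{94}\right) = - \frac{118391}{10} - \frac{443729}{94} = - \frac{3891511}{235}$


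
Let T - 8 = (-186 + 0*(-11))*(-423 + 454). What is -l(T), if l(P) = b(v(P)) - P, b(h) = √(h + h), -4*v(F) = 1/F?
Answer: -5758 - √2879/5758 ≈ -5758.0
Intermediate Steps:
v(F) = -1/(4*F)
T = -5758 (T = 8 + (-186 + 0*(-11))*(-423 + 454) = 8 + (-186 + 0)*31 = 8 - 186*31 = 8 - 5766 = -5758)
b(h) = √2*√h (b(h) = √(2*h) = √2*√h)
l(P) = -P + √2*√(-1/P)/2 (l(P) = √2*√(-1/(4*P)) - P = √2*(√(-1/P)/2) - P = √2*√(-1/P)/2 - P = -P + √2*√(-1/P)/2)
-l(T) = -(-1*(-5758) + √2*√(-1/(-5758))/2) = -(5758 + √2*√(-1*(-1/5758))/2) = -(5758 + √2*√(1/5758)/2) = -(5758 + √2*(√5758/5758)/2) = -(5758 + √2879/5758) = -5758 - √2879/5758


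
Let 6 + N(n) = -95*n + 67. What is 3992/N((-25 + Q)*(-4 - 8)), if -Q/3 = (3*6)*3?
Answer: -3992/213119 ≈ -0.018731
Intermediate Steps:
Q = -162 (Q = -3*3*6*3 = -54*3 = -3*54 = -162)
N(n) = 61 - 95*n (N(n) = -6 + (-95*n + 67) = -6 + (67 - 95*n) = 61 - 95*n)
3992/N((-25 + Q)*(-4 - 8)) = 3992/(61 - 95*(-25 - 162)*(-4 - 8)) = 3992/(61 - (-17765)*(-12)) = 3992/(61 - 95*2244) = 3992/(61 - 213180) = 3992/(-213119) = 3992*(-1/213119) = -3992/213119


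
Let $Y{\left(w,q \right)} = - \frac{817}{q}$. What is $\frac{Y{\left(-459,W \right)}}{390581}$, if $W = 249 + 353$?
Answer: $- \frac{19}{5468134} \approx -3.4747 \cdot 10^{-6}$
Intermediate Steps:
$W = 602$
$\frac{Y{\left(-459,W \right)}}{390581} = \frac{\left(-817\right) \frac{1}{602}}{390581} = \left(-817\right) \frac{1}{602} \cdot \frac{1}{390581} = \left(- \frac{19}{14}\right) \frac{1}{390581} = - \frac{19}{5468134}$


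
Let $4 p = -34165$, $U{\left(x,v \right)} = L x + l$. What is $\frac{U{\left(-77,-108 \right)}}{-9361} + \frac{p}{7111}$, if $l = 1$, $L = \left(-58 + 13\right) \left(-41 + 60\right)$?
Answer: $- \frac{2192457749}{266264284} \approx -8.2341$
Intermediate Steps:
$L = -855$ ($L = \left(-45\right) 19 = -855$)
$U{\left(x,v \right)} = 1 - 855 x$ ($U{\left(x,v \right)} = - 855 x + 1 = 1 - 855 x$)
$p = - \frac{34165}{4}$ ($p = \frac{1}{4} \left(-34165\right) = - \frac{34165}{4} \approx -8541.3$)
$\frac{U{\left(-77,-108 \right)}}{-9361} + \frac{p}{7111} = \frac{1 - -65835}{-9361} - \frac{34165}{4 \cdot 7111} = \left(1 + 65835\right) \left(- \frac{1}{9361}\right) - \frac{34165}{28444} = 65836 \left(- \frac{1}{9361}\right) - \frac{34165}{28444} = - \frac{65836}{9361} - \frac{34165}{28444} = - \frac{2192457749}{266264284}$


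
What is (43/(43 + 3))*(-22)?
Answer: -473/23 ≈ -20.565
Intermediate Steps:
(43/(43 + 3))*(-22) = (43/46)*(-22) = -473/23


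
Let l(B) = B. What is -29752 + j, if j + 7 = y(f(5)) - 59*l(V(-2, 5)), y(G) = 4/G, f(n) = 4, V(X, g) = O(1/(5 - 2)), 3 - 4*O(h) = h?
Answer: -89392/3 ≈ -29797.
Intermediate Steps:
O(h) = ¾ - h/4
V(X, g) = ⅔ (V(X, g) = ¾ - 1/(4*(5 - 2)) = ¾ - ¼/3 = ¾ - ¼*⅓ = ¾ - 1/12 = ⅔)
j = -136/3 (j = -7 + (4/4 - 59*⅔) = -7 + (4*(¼) - 118/3) = -7 + (1 - 118/3) = -7 - 115/3 = -136/3 ≈ -45.333)
-29752 + j = -29752 - 136/3 = -89392/3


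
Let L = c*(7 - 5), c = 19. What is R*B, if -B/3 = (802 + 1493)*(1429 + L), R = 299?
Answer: -3019988205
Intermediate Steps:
L = 38 (L = 19*(7 - 5) = 19*2 = 38)
B = -10100295 (B = -3*(802 + 1493)*(1429 + 38) = -6885*1467 = -3*3366765 = -10100295)
R*B = 299*(-10100295) = -3019988205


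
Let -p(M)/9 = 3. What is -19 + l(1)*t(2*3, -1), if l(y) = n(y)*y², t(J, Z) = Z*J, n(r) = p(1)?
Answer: 143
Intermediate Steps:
p(M) = -27 (p(M) = -9*3 = -27)
n(r) = -27
t(J, Z) = J*Z
l(y) = -27*y²
-19 + l(1)*t(2*3, -1) = -19 + (-27*1²)*((2*3)*(-1)) = -19 + (-27*1)*(6*(-1)) = -19 - 27*(-6) = -19 + 162 = 143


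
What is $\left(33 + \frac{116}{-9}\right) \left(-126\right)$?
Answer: $-2534$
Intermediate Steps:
$\left(33 + \frac{116}{-9}\right) \left(-126\right) = \left(33 + 116 \left(- \frac{1}{9}\right)\right) \left(-126\right) = \left(33 - \frac{116}{9}\right) \left(-126\right) = \frac{181}{9} \left(-126\right) = -2534$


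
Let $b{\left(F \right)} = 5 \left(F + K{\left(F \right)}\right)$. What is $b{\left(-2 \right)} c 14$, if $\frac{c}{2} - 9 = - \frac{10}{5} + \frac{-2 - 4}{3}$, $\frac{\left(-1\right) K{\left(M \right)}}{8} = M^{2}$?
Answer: $-23800$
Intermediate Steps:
$K{\left(M \right)} = - 8 M^{2}$
$c = 10$ ($c = 18 + 2 \left(- \frac{10}{5} + \frac{-2 - 4}{3}\right) = 18 + 2 \left(\left(-10\right) \frac{1}{5} - 2\right) = 18 + 2 \left(-2 - 2\right) = 18 + 2 \left(-4\right) = 18 - 8 = 10$)
$b{\left(F \right)} = - 40 F^{2} + 5 F$ ($b{\left(F \right)} = 5 \left(F - 8 F^{2}\right) = - 40 F^{2} + 5 F$)
$b{\left(-2 \right)} c 14 = 5 \left(-2\right) \left(1 - -16\right) 10 \cdot 14 = 5 \left(-2\right) \left(1 + 16\right) 10 \cdot 14 = 5 \left(-2\right) 17 \cdot 10 \cdot 14 = \left(-170\right) 10 \cdot 14 = \left(-1700\right) 14 = -23800$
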